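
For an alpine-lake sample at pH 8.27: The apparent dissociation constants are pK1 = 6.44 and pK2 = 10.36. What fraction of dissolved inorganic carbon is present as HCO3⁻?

α₁ = 1 / (1 + [H⁺]/K1 + K2/[H⁺]) = 1 / (1 + 10^-1.83 + 10^-2.09)
   = 1 / (1 + 0.014791 + 0.0081283) = 1/1.0229 = 0.9776

α₁ = 0.978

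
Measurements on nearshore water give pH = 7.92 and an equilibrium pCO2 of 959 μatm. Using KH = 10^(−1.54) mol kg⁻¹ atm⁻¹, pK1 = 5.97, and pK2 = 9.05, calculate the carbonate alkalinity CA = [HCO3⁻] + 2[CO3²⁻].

[CO2*] = KH · pCO2 = 10^(−1.54) × 959×10^-6 = 2.766×10^-5 mol/kg
α₀ = 1/(1 + K1/[H⁺] + K1K2/[H⁺]²) = 1/(1 + 10^+1.95 + 10^+0.82) = 0.01034
DIC = [CO2*]/α₀ = 2.766×10^-5 / 0.01034 = 2.675 mmol/kg
CA = (α₁ + 2α₂)·DIC = (0.9214 + 2×0.06830) × 2.675 = 2.83 mmol/kg

CA = 2.83 mmol/kg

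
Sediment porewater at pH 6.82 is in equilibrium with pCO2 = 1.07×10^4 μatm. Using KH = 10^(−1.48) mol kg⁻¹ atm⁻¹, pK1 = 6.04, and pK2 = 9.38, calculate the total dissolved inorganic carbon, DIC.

DIC = 2.50 mmol/kg

[CO2*] = KH · pCO2 = 10^(−1.48) × 1.07×10^4×10^-6 = 3.543×10^-4 mol/kg
α₀ = 1/(1 + K1/[H⁺] + K1K2/[H⁺]²) = 1/(1 + 10^+0.78 + 10^-1.78) = 0.1420
DIC = [CO2*]/α₀ = 3.543×10^-4 / 0.1420 = 2.50 mmol/kg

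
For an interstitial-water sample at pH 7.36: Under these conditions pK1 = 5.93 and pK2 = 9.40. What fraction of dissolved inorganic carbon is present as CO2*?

α₀ = 0.0355

α₀ = 1 / (1 + K1/[H⁺] + K1K2/[H⁺]²) = 1 / (1 + 10^+1.43 + 10^-0.61)
   = 1 / (1 + 26.915 + 0.24547) = 1/28.161 = 0.03551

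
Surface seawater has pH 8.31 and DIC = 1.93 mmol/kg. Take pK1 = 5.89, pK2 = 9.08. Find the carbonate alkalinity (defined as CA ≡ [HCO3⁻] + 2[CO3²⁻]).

CA = 2.20 mmol/kg

CA = [HCO3⁻] + 2[CO3²⁻] = (α₁ + 2α₂)·DIC
At pH 8.31: [H⁺]/K1 = 10^-2.42 = 0.0038019, K2/[H⁺] = 10^-0.77 = 0.16982
α₁ = 1/(1 + 0.0038019 + 0.16982) = 1/1.1736 = 0.8521; α₂ = α₁·K2/[H⁺] = 0.1447
α₁ + 2α₂ = 1.1415
CA = 1.1415 × 1.93 = 2.20 mmol/kg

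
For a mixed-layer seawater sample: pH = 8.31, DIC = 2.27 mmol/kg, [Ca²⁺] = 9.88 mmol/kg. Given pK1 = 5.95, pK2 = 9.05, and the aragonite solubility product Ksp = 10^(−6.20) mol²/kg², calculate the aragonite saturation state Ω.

α₂ = 1 / (1 + [H⁺]/K2 + [H⁺]²/(K1K2)) = 1 / (1 + 10^+0.74 + 10^-1.62)
   = 1 / (1 + 5.4954 + 0.023988) = 1/6.5194 = 0.1534
[CO3²⁻] = α₂ × DIC = 0.1534 × 2.27 = 0.3482 mmol/kg
Ksp = 10^(−6.20) = 6.310×10^-7
Ω = [Ca²⁺][CO3²⁻]/Ksp = (9.88×10^-3)(3.482×10^-4) / 6.310×10^-7 = 5.45

Ω = 5.45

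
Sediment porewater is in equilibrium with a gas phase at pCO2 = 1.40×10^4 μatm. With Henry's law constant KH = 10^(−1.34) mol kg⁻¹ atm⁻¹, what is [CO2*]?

[CO2*] = 640 μmol/kg

KH = 10^(−1.34) = 4.571×10^-2 mol kg⁻¹ atm⁻¹
[CO2*] = KH · pCO2 = 4.571×10^-2 × 1.40×10^4×10^-6 atm = 6.40×10^-4 mol/kg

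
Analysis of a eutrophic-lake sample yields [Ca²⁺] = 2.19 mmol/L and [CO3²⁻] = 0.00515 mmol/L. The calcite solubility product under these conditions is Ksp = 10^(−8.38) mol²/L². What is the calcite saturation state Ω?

Ksp = 10^(−8.38) = 4.169×10^-9
Ω = [Ca²⁺][CO3²⁻]/Ksp = (2.19×10^-3)(0.00515×10^-3) / 4.169×10^-9 = 2.71

Ω = 2.71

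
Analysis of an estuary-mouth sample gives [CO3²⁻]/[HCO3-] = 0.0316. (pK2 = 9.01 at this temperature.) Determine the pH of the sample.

From K2 = [H⁺][CO3²⁻]/[HCO3-]:  pH = pK2 + log₁₀([CO3²⁻]/[HCO3-])
log₁₀(0.0316) = -1.500
pH = 9.01 + (-1.500) = 7.51

pH = 7.51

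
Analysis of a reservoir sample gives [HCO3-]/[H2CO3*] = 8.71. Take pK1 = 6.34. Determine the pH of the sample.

From K1 = [H⁺][HCO3-]/[H2CO3*]:  pH = pK1 + log₁₀([HCO3-]/[H2CO3*])
log₁₀(8.71) = +0.940
pH = 6.34 + (+0.940) = 7.28

pH = 7.28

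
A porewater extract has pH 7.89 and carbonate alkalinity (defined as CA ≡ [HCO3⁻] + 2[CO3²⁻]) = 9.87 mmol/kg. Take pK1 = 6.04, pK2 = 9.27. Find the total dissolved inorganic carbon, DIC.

CA = [HCO3⁻] + 2[CO3²⁻] = (α₁ + 2α₂)·DIC
At pH 7.89: [H⁺]/K1 = 10^-1.85 = 0.014125, K2/[H⁺] = 10^-1.38 = 0.041687
α₁ = 1/(1 + 0.014125 + 0.041687) = 1/1.0558 = 0.9471; α₂ = α₁·K2/[H⁺] = 0.03948
α₁ + 2α₂ = 1.0261
DIC = CA / (α₁ + 2α₂) = 9.87 / 1.0261 = 9.62 mmol/kg

DIC = 9.62 mmol/kg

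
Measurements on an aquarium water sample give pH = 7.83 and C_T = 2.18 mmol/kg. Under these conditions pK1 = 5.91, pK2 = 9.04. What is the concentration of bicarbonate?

[HCO3⁻] = 2.03 mmol/kg

α₁ = 1 / (1 + [H⁺]/K1 + K2/[H⁺]) = 1 / (1 + 10^-1.92 + 10^-1.21)
   = 1 / (1 + 0.012023 + 0.061660) = 1/1.0737 = 0.9314
[HCO3⁻] = α₁ × DIC = 0.9314 × 2.18 = 2.03 mmol/kg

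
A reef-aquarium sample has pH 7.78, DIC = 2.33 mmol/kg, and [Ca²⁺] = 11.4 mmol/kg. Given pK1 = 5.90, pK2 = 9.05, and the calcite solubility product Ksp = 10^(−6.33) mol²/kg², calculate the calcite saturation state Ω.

Ω = 2.86

α₂ = 1 / (1 + [H⁺]/K2 + [H⁺]²/(K1K2)) = 1 / (1 + 10^+1.27 + 10^-0.61)
   = 1 / (1 + 18.621 + 0.24547) = 1/19.866 = 0.05034
[CO3²⁻] = α₂ × DIC = 0.05034 × 2.33 = 0.1173 mmol/kg
Ksp = 10^(−6.33) = 4.677×10^-7
Ω = [Ca²⁺][CO3²⁻]/Ksp = (11.4×10^-3)(1.173×10^-4) / 4.677×10^-7 = 2.86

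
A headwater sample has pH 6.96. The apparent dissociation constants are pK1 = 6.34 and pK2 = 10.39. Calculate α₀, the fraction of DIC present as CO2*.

α₀ = 1 / (1 + K1/[H⁺] + K1K2/[H⁺]²) = 1 / (1 + 10^+0.62 + 10^-2.81)
   = 1 / (1 + 4.1687 + 0.0015488) = 1/5.1702 = 0.1934

α₀ = 0.193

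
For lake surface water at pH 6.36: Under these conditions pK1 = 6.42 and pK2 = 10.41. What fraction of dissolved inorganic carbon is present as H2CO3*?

α₀ = 0.534

α₀ = 1 / (1 + K1/[H⁺] + K1K2/[H⁺]²) = 1 / (1 + 10^-0.06 + 10^-4.11)
   = 1 / (1 + 0.87096 + 7.7625×10^-5) = 1/1.8710 = 0.5345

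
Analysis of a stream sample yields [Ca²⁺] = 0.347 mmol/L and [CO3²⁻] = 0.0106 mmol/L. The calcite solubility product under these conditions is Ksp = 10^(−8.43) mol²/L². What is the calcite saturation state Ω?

Ω = 0.990

Ksp = 10^(−8.43) = 3.715×10^-9
Ω = [Ca²⁺][CO3²⁻]/Ksp = (0.347×10^-3)(0.0106×10^-3) / 3.715×10^-9 = 0.990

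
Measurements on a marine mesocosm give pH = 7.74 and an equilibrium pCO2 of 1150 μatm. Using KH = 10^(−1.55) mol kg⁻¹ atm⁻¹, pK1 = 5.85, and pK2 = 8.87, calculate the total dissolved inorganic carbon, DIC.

DIC = 2.73 mmol/kg

[CO2*] = KH · pCO2 = 10^(−1.55) × 1150×10^-6 = 3.241×10^-5 mol/kg
α₀ = 1/(1 + K1/[H⁺] + K1K2/[H⁺]²) = 1/(1 + 10^+1.89 + 10^+0.76) = 0.01185
DIC = [CO2*]/α₀ = 3.241×10^-5 / 0.01185 = 2.73 mmol/kg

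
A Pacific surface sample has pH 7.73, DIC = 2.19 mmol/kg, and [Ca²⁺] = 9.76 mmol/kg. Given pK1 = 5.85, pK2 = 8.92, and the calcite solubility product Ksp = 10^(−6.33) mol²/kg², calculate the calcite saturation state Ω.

α₂ = 1 / (1 + [H⁺]/K2 + [H⁺]²/(K1K2)) = 1 / (1 + 10^+1.19 + 10^-0.69)
   = 1 / (1 + 15.488 + 0.20417) = 1/16.692 = 0.05991
[CO3²⁻] = α₂ × DIC = 0.05991 × 2.19 = 0.1312 mmol/kg
Ksp = 10^(−6.33) = 4.677×10^-7
Ω = [Ca²⁺][CO3²⁻]/Ksp = (9.76×10^-3)(1.312×10^-4) / 4.677×10^-7 = 2.74

Ω = 2.74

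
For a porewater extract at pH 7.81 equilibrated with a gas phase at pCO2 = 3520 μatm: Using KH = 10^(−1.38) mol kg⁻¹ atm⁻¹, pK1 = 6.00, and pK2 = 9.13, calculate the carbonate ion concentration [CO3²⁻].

[CO2*] = KH · pCO2 = 10^(−1.38) × 3520×10^-6 = 1.467×10^-4 mol/kg
α₀ = 1/(1 + K1/[H⁺] + K1K2/[H⁺]²) = 1/(1 + 10^+1.81 + 10^+0.49) = 0.01457
DIC = [CO2*]/α₀ = 1.467×10^-4 / 0.01457 = 10.07 mmol/kg
[CO3²⁻] = α₂·DIC; α₂ = 0.04501, so [CO3²⁻] = 0.04501 × 10.07 = 0.453 mmol/kg

[CO3²⁻] = 0.453 mmol/kg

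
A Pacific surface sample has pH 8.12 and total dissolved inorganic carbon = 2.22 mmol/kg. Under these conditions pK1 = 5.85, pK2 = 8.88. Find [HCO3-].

α₁ = 1 / (1 + [H⁺]/K1 + K2/[H⁺]) = 1 / (1 + 10^-2.27 + 10^-0.76)
   = 1 / (1 + 0.0053703 + 0.17378) = 1/1.1792 = 0.8481
[HCO3⁻] = α₁ × DIC = 0.8481 × 2.22 = 1.88 mmol/kg

[HCO3⁻] = 1.88 mmol/kg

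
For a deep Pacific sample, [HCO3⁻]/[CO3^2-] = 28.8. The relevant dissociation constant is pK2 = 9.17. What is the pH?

From K2 = [H⁺][CO3^2-]/[HCO3⁻]:  pH = pK2 − log₁₀([HCO3⁻]/[CO3^2-])
log₁₀(28.8) = +1.459
pH = 9.17 − (+1.459) = 7.71

pH = 7.71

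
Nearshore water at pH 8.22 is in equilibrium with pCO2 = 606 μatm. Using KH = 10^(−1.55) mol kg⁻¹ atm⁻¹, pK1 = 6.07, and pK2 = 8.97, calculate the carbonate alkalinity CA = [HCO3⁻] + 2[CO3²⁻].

[CO2*] = KH · pCO2 = 10^(−1.55) × 606×10^-6 = 1.708×10^-5 mol/kg
α₀ = 1/(1 + K1/[H⁺] + K1K2/[H⁺]²) = 1/(1 + 10^+2.15 + 10^+1.40) = 0.005975
DIC = [CO2*]/α₀ = 1.708×10^-5 / 0.005975 = 2.859 mmol/kg
CA = (α₁ + 2α₂)·DIC = (0.8439 + 2×0.1501) × 2.859 = 3.27 mmol/kg

CA = 3.27 mmol/kg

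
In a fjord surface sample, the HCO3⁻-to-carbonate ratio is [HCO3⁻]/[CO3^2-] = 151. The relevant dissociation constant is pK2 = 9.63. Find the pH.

pH = 7.45

From K2 = [H⁺][CO3^2-]/[HCO3⁻]:  pH = pK2 − log₁₀([HCO3⁻]/[CO3^2-])
log₁₀(151) = +2.179
pH = 9.63 − (+2.179) = 7.45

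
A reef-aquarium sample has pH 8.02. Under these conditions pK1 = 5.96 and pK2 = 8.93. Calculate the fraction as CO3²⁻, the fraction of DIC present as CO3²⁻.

α₂ = 0.109

α₂ = 1 / (1 + [H⁺]/K2 + [H⁺]²/(K1K2)) = 1 / (1 + 10^+0.91 + 10^-1.15)
   = 1 / (1 + 8.1283 + 0.070795) = 1/9.1991 = 0.1087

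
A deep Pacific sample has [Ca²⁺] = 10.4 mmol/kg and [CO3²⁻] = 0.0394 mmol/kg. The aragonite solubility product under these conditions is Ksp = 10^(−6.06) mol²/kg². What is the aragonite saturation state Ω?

Ω = 0.470

Ksp = 10^(−6.06) = 8.710×10^-7
Ω = [Ca²⁺][CO3²⁻]/Ksp = (10.4×10^-3)(0.0394×10^-3) / 8.710×10^-7 = 0.470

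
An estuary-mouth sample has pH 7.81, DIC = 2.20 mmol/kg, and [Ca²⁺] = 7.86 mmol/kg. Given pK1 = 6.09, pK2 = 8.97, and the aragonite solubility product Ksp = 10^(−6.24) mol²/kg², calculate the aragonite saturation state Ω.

α₂ = 1 / (1 + [H⁺]/K2 + [H⁺]²/(K1K2)) = 1 / (1 + 10^+1.16 + 10^-0.56)
   = 1 / (1 + 14.454 + 0.27542) = 1/15.730 = 0.06357
[CO3²⁻] = α₂ × DIC = 0.06357 × 2.20 = 0.1399 mmol/kg
Ksp = 10^(−6.24) = 5.754×10^-7
Ω = [Ca²⁺][CO3²⁻]/Ksp = (7.86×10^-3)(1.399×10^-4) / 5.754×10^-7 = 1.91

Ω = 1.91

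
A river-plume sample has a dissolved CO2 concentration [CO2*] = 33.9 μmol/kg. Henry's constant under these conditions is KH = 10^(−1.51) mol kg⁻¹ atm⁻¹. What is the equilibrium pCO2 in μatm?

KH = 10^(−1.51) = 3.090×10^-2 mol kg⁻¹ atm⁻¹
pCO2 = [CO2*]/KH = 33.9×10^-6 / 3.090×10^-2 = 1.10×10^-3 atm = 1100 μatm

pCO2 = 1100 μatm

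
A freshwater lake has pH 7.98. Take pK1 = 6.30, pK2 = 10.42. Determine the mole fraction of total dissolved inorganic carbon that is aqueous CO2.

α₀ = 0.0204

α₀ = 1 / (1 + K1/[H⁺] + K1K2/[H⁺]²) = 1 / (1 + 10^+1.68 + 10^-0.76)
   = 1 / (1 + 47.863 + 0.17378) = 1/49.037 = 0.02039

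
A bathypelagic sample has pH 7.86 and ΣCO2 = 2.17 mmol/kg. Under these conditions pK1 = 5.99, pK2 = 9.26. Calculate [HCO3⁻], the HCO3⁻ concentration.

α₁ = 1 / (1 + [H⁺]/K1 + K2/[H⁺]) = 1 / (1 + 10^-1.87 + 10^-1.40)
   = 1 / (1 + 0.013490 + 0.039811) = 1/1.0533 = 0.9494
[HCO3⁻] = α₁ × DIC = 0.9494 × 2.17 = 2.06 mmol/kg

[HCO3⁻] = 2.06 mmol/kg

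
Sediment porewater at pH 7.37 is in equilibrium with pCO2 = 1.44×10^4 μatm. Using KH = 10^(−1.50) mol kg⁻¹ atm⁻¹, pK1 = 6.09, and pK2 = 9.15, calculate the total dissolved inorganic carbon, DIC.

[CO2*] = KH · pCO2 = 10^(−1.50) × 1.44×10^4×10^-6 = 4.554×10^-4 mol/kg
α₀ = 1/(1 + K1/[H⁺] + K1K2/[H⁺]²) = 1/(1 + 10^+1.28 + 10^-0.50) = 0.04909
DIC = [CO2*]/α₀ = 4.554×10^-4 / 0.04909 = 9.28 mmol/kg

DIC = 9.28 mmol/kg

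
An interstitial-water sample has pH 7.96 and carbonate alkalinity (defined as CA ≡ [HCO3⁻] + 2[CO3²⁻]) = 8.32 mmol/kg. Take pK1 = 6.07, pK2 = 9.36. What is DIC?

DIC = 8.11 mmol/kg

CA = [HCO3⁻] + 2[CO3²⁻] = (α₁ + 2α₂)·DIC
At pH 7.96: [H⁺]/K1 = 10^-1.89 = 0.012882, K2/[H⁺] = 10^-1.40 = 0.039811
α₁ = 1/(1 + 0.012882 + 0.039811) = 1/1.0527 = 0.9499; α₂ = α₁·K2/[H⁺] = 0.03782
α₁ + 2α₂ = 1.0256
DIC = CA / (α₁ + 2α₂) = 8.32 / 1.0256 = 8.11 mmol/kg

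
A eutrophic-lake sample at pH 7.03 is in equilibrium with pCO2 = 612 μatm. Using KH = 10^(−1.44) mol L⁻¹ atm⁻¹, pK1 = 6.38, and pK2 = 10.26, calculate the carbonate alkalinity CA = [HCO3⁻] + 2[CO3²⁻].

[CO2*] = KH · pCO2 = 10^(−1.44) × 612×10^-6 = 2.222×10^-5 mol/L
α₀ = 1/(1 + K1/[H⁺] + K1K2/[H⁺]²) = 1/(1 + 10^+0.65 + 10^-2.58) = 0.1828
DIC = [CO2*]/α₀ = 2.222×10^-5 / 0.1828 = 0.1215 mmol/L
CA = (α₁ + 2α₂)·DIC = (0.8167 + 2×0.0004809) × 0.1215 = 0.0994 mmol/L

CA = 0.0994 mmol/L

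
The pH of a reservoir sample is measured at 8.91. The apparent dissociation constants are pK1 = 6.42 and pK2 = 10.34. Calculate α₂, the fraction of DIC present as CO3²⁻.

α₂ = 0.0357

α₂ = 1 / (1 + [H⁺]/K2 + [H⁺]²/(K1K2)) = 1 / (1 + 10^+1.43 + 10^-1.06)
   = 1 / (1 + 26.915 + 0.087096) = 1/28.002 = 0.03571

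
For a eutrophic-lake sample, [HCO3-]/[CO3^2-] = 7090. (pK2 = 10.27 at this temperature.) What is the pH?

From K2 = [H⁺][CO3^2-]/[HCO3-]:  pH = pK2 − log₁₀([HCO3-]/[CO3^2-])
log₁₀(7090) = +3.851
pH = 10.27 − (+3.851) = 6.42

pH = 6.42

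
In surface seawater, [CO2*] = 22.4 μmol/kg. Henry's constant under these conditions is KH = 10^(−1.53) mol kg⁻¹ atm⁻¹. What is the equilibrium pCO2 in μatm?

KH = 10^(−1.53) = 2.951×10^-2 mol kg⁻¹ atm⁻¹
pCO2 = [CO2*]/KH = 22.4×10^-6 / 2.951×10^-2 = 7.59×10^-4 atm = 759 μatm

pCO2 = 759 μatm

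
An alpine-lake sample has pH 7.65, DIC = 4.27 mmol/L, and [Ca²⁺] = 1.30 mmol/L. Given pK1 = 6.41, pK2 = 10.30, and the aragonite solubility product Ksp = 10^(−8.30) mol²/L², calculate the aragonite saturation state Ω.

Ω = 2.34

α₂ = 1 / (1 + [H⁺]/K2 + [H⁺]²/(K1K2)) = 1 / (1 + 10^+2.65 + 10^+1.41)
   = 1 / (1 + 446.68 + 25.704) = 1/473.39 = 0.002112
[CO3²⁻] = α₂ × DIC = 0.002112 × 4.27 = 0.009020 mmol/L = 9.020 μmol/L
Ksp = 10^(−8.30) = 5.012×10^-9
Ω = [Ca²⁺][CO3²⁻]/Ksp = (1.30×10^-3)(9.020×10^-6) / 5.012×10^-9 = 2.34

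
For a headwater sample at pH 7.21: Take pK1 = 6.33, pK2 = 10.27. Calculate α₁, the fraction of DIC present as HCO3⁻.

α₁ = 1 / (1 + [H⁺]/K1 + K2/[H⁺]) = 1 / (1 + 10^-0.88 + 10^-3.06)
   = 1 / (1 + 0.13183 + 0.00087096) = 1/1.1327 = 0.8828

α₁ = 0.883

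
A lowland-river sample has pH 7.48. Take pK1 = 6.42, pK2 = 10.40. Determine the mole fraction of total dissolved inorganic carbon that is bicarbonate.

α₁ = 0.919

α₁ = 1 / (1 + [H⁺]/K1 + K2/[H⁺]) = 1 / (1 + 10^-1.06 + 10^-2.92)
   = 1 / (1 + 0.087096 + 0.0012023) = 1/1.0883 = 0.9189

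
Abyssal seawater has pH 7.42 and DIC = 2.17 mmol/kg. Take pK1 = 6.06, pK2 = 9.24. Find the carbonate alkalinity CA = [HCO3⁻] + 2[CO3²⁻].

CA = 2.11 mmol/kg

CA = [HCO3⁻] + 2[CO3²⁻] = (α₁ + 2α₂)·DIC
At pH 7.42: [H⁺]/K1 = 10^-1.36 = 0.043652, K2/[H⁺] = 10^-1.82 = 0.015136
α₁ = 1/(1 + 0.043652 + 0.015136) = 1/1.0588 = 0.9445; α₂ = α₁·K2/[H⁺] = 0.01430
α₁ + 2α₂ = 0.9731
CA = 0.9731 × 2.17 = 2.11 mmol/kg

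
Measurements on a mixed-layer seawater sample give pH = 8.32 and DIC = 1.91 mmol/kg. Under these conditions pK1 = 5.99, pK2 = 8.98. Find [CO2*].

[CO2*] = 7.30 μmol/kg

α₀ = 1 / (1 + K1/[H⁺] + K1K2/[H⁺]²) = 1 / (1 + 10^+2.33 + 10^+1.67)
   = 1 / (1 + 213.80 + 46.774) = 1/261.57 = 0.003823
[CO2*] = α₀ × DIC = 0.003823 × 1.91 = 0.00730 mmol/kg = 7.30 μmol/kg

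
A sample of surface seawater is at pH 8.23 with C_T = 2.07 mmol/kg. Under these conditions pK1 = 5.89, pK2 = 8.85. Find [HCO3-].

α₁ = 1 / (1 + [H⁺]/K1 + K2/[H⁺]) = 1 / (1 + 10^-2.34 + 10^-0.62)
   = 1 / (1 + 0.0045709 + 0.23988) = 1/1.2445 = 0.8036
[HCO3⁻] = α₁ × DIC = 0.8036 × 2.07 = 1.66 mmol/kg

[HCO3⁻] = 1.66 mmol/kg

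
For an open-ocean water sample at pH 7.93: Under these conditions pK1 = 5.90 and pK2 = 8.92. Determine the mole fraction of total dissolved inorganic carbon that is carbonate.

α₂ = 1 / (1 + [H⁺]/K2 + [H⁺]²/(K1K2)) = 1 / (1 + 10^+0.99 + 10^-1.04)
   = 1 / (1 + 9.7724 + 0.091201) = 1/10.864 = 0.09205

α₂ = 0.0921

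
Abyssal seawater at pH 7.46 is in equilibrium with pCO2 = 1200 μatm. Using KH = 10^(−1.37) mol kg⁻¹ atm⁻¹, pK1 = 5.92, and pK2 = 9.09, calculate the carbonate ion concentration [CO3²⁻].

[CO3²⁻] = 0.0416 mmol/kg

[CO2*] = KH · pCO2 = 10^(−1.37) × 1200×10^-6 = 5.119×10^-5 mol/kg
α₀ = 1/(1 + K1/[H⁺] + K1K2/[H⁺]²) = 1/(1 + 10^+1.54 + 10^-0.09) = 0.02741
DIC = [CO2*]/α₀ = 5.119×10^-5 / 0.02741 = 1.868 mmol/kg
[CO3²⁻] = α₂·DIC; α₂ = 0.02228, so [CO3²⁻] = 0.02228 × 1.868 = 0.0416 mmol/kg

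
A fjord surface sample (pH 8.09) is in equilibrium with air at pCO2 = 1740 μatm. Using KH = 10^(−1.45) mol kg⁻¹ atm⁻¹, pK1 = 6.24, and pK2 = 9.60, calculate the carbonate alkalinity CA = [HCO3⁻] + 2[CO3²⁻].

[CO2*] = KH · pCO2 = 10^(−1.45) × 1740×10^-6 = 6.174×10^-5 mol/kg
α₀ = 1/(1 + K1/[H⁺] + K1K2/[H⁺]²) = 1/(1 + 10^+1.85 + 10^+0.34) = 0.01352
DIC = [CO2*]/α₀ = 6.174×10^-5 / 0.01352 = 4.567 mmol/kg
CA = (α₁ + 2α₂)·DIC = (0.9569 + 2×0.02957) × 4.567 = 4.64 mmol/kg

CA = 4.64 mmol/kg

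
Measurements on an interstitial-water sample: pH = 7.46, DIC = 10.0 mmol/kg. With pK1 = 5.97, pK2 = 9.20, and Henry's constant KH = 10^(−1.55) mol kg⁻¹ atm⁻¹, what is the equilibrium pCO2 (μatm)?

α₀ = 1 / (1 + K1/[H⁺] + K1K2/[H⁺]²) = 1 / (1 + 10^+1.49 + 10^-0.25)
   = 1 / (1 + 30.903 + 0.56234) = 1/32.465 = 0.03080
[CO2*] = α₀ × DIC = 0.03080 × 10.0 = 0.3080 mmol/kg
pCO2 = [CO2*]/KH = 3.080×10^-4 / 2.818×10^-2 = 1.09×10^4 μatm

pCO2 = 1.09×10^4 μatm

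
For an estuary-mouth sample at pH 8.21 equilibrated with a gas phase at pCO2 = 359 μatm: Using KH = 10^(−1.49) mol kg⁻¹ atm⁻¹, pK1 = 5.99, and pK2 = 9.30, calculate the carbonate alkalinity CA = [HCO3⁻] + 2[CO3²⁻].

[CO2*] = KH · pCO2 = 10^(−1.49) × 359×10^-6 = 1.162×10^-5 mol/kg
α₀ = 1/(1 + K1/[H⁺] + K1K2/[H⁺]²) = 1/(1 + 10^+2.22 + 10^+1.13) = 0.005542
DIC = [CO2*]/α₀ = 1.162×10^-5 / 0.005542 = 2.096 mmol/kg
CA = (α₁ + 2α₂)·DIC = (0.9197 + 2×0.07476) × 2.096 = 2.24 mmol/kg

CA = 2.24 mmol/kg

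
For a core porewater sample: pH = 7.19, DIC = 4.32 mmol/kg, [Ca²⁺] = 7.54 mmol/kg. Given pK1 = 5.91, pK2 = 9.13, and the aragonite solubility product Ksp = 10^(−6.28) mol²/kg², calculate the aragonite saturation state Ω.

Ω = 0.670

α₂ = 1 / (1 + [H⁺]/K2 + [H⁺]²/(K1K2)) = 1 / (1 + 10^+1.94 + 10^+0.66)
   = 1 / (1 + 87.096 + 4.5709) = 1/92.667 = 0.01079
[CO3²⁻] = α₂ × DIC = 0.01079 × 4.32 = 0.04662 mmol/kg
Ksp = 10^(−6.28) = 5.248×10^-7
Ω = [Ca²⁺][CO3²⁻]/Ksp = (7.54×10^-3)(4.662×10^-5) / 5.248×10^-7 = 0.670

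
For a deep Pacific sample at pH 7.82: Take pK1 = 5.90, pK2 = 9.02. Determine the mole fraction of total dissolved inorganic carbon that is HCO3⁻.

α₁ = 1 / (1 + [H⁺]/K1 + K2/[H⁺]) = 1 / (1 + 10^-1.92 + 10^-1.20)
   = 1 / (1 + 0.012023 + 0.063096) = 1/1.0751 = 0.9301

α₁ = 0.930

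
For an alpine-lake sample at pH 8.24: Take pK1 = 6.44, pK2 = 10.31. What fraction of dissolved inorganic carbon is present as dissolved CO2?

α₀ = 1 / (1 + K1/[H⁺] + K1K2/[H⁺]²) = 1 / (1 + 10^+1.80 + 10^-0.27)
   = 1 / (1 + 63.096 + 0.53703) = 1/64.633 = 0.01547

α₀ = 0.0155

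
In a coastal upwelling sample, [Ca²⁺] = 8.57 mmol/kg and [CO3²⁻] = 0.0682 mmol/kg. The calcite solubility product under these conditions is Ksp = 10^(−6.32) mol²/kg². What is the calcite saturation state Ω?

Ω = 1.22

Ksp = 10^(−6.32) = 4.786×10^-7
Ω = [Ca²⁺][CO3²⁻]/Ksp = (8.57×10^-3)(0.0682×10^-3) / 4.786×10^-7 = 1.22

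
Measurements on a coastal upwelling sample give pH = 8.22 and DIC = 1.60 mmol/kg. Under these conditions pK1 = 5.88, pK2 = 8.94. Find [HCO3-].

[HCO3⁻] = 1.34 mmol/kg

α₁ = 1 / (1 + [H⁺]/K1 + K2/[H⁺]) = 1 / (1 + 10^-2.34 + 10^-0.72)
   = 1 / (1 + 0.0045709 + 0.19055) = 1/1.1951 = 0.8367
[HCO3⁻] = α₁ × DIC = 0.8367 × 1.60 = 1.34 mmol/kg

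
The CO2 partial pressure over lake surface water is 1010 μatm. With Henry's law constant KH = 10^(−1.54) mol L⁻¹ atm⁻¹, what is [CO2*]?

KH = 10^(−1.54) = 2.884×10^-2 mol L⁻¹ atm⁻¹
[CO2*] = KH · pCO2 = 2.884×10^-2 × 1010×10^-6 atm = 2.91×10^-5 mol/L

[CO2*] = 29.1 μmol/L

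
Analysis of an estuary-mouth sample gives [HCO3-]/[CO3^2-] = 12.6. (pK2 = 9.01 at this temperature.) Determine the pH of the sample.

pH = 7.91

From K2 = [H⁺][CO3^2-]/[HCO3-]:  pH = pK2 − log₁₀([HCO3-]/[CO3^2-])
log₁₀(12.6) = +1.100
pH = 9.01 − (+1.100) = 7.91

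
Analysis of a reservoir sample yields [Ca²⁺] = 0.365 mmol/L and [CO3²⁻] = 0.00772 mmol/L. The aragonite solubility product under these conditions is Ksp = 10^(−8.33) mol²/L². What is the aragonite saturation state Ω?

Ω = 0.602

Ksp = 10^(−8.33) = 4.677×10^-9
Ω = [Ca²⁺][CO3²⁻]/Ksp = (0.365×10^-3)(0.00772×10^-3) / 4.677×10^-9 = 0.602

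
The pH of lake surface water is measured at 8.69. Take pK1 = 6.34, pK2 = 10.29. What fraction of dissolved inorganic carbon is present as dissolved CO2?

α₀ = 1 / (1 + K1/[H⁺] + K1K2/[H⁺]²) = 1 / (1 + 10^+2.35 + 10^+0.75)
   = 1 / (1 + 223.87 + 5.6234) = 1/230.50 = 0.004338

α₀ = 0.00434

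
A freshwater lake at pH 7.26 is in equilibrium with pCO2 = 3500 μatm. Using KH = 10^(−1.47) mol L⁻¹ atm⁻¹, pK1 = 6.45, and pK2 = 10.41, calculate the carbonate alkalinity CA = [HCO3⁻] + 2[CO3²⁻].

CA = 0.767 mmol/L

[CO2*] = KH · pCO2 = 10^(−1.47) × 3500×10^-6 = 1.186×10^-4 mol/L
α₀ = 1/(1 + K1/[H⁺] + K1K2/[H⁺]²) = 1/(1 + 10^+0.81 + 10^-2.34) = 0.1340
DIC = [CO2*]/α₀ = 1.186×10^-4 / 0.1340 = 0.8849 mmol/L
CA = (α₁ + 2α₂)·DIC = (0.8654 + 2×0.0006126) × 0.8849 = 0.767 mmol/L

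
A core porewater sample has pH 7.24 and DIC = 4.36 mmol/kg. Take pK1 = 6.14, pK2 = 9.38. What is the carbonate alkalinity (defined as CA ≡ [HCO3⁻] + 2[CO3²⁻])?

CA = [HCO3⁻] + 2[CO3²⁻] = (α₁ + 2α₂)·DIC
At pH 7.24: [H⁺]/K1 = 10^-1.10 = 0.079433, K2/[H⁺] = 10^-2.14 = 0.0072444
α₁ = 1/(1 + 0.079433 + 0.0072444) = 1/1.0867 = 0.9202; α₂ = α₁·K2/[H⁺] = 0.006667
α₁ + 2α₂ = 0.9336
CA = 0.9336 × 4.36 = 4.07 mmol/kg

CA = 4.07 mmol/kg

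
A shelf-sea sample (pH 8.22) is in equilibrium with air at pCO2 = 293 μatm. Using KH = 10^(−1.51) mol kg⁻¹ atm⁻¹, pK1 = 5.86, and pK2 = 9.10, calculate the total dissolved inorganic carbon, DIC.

DIC = 2.36 mmol/kg

[CO2*] = KH · pCO2 = 10^(−1.51) × 293×10^-6 = 9.055×10^-6 mol/kg
α₀ = 1/(1 + K1/[H⁺] + K1K2/[H⁺]²) = 1/(1 + 10^+2.36 + 10^+1.48) = 0.003842
DIC = [CO2*]/α₀ = 9.055×10^-6 / 0.003842 = 2.36 mmol/kg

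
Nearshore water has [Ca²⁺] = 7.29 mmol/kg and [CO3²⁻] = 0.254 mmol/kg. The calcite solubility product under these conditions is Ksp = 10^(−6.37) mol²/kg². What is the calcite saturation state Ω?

Ω = 4.34

Ksp = 10^(−6.37) = 4.266×10^-7
Ω = [Ca²⁺][CO3²⁻]/Ksp = (7.29×10^-3)(0.254×10^-3) / 4.266×10^-7 = 4.34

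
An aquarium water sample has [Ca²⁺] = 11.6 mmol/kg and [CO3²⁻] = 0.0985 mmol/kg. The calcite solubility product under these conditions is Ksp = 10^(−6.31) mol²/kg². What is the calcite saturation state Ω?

Ω = 2.33

Ksp = 10^(−6.31) = 4.898×10^-7
Ω = [Ca²⁺][CO3²⁻]/Ksp = (11.6×10^-3)(0.0985×10^-3) / 4.898×10^-7 = 2.33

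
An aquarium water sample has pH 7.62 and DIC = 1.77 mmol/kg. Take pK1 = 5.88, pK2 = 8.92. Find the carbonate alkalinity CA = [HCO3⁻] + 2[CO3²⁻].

CA = [HCO3⁻] + 2[CO3²⁻] = (α₁ + 2α₂)·DIC
At pH 7.62: [H⁺]/K1 = 10^-1.74 = 0.018197, K2/[H⁺] = 10^-1.30 = 0.050119
α₁ = 1/(1 + 0.018197 + 0.050119) = 1/1.0683 = 0.9361; α₂ = α₁·K2/[H⁺] = 0.04691
α₁ + 2α₂ = 1.0299
CA = 1.0299 × 1.77 = 1.82 mmol/kg

CA = 1.82 mmol/kg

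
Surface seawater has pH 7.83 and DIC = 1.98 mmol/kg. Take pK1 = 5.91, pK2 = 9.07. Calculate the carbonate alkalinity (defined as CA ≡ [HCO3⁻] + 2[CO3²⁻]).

CA = [HCO3⁻] + 2[CO3²⁻] = (α₁ + 2α₂)·DIC
At pH 7.83: [H⁺]/K1 = 10^-1.92 = 0.012023, K2/[H⁺] = 10^-1.24 = 0.057544
α₁ = 1/(1 + 0.012023 + 0.057544) = 1/1.0696 = 0.9350; α₂ = α₁·K2/[H⁺] = 0.05380
α₁ + 2α₂ = 1.0426
CA = 1.0426 × 1.98 = 2.06 mmol/kg

CA = 2.06 mmol/kg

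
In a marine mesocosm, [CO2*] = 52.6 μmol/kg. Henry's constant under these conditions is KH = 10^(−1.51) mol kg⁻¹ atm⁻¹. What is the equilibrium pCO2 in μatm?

KH = 10^(−1.51) = 3.090×10^-2 mol kg⁻¹ atm⁻¹
pCO2 = [CO2*]/KH = 52.6×10^-6 / 3.090×10^-2 = 1.70×10^-3 atm = 1700 μatm

pCO2 = 1700 μatm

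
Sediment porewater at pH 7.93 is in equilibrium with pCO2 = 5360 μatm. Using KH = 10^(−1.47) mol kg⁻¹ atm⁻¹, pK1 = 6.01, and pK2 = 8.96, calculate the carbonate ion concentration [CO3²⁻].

[CO3²⁻] = 1.41 mmol/kg

[CO2*] = KH · pCO2 = 10^(−1.47) × 5360×10^-6 = 1.816×10^-4 mol/kg
α₀ = 1/(1 + K1/[H⁺] + K1K2/[H⁺]²) = 1/(1 + 10^+1.92 + 10^+0.89) = 0.01088
DIC = [CO2*]/α₀ = 1.816×10^-4 / 0.01088 = 16.70 mmol/kg
[CO3²⁻] = α₂·DIC; α₂ = 0.08443, so [CO3²⁻] = 0.08443 × 16.70 = 1.41 mmol/kg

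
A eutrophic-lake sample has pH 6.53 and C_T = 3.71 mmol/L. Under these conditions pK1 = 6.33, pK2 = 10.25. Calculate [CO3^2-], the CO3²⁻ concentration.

α₂ = 1 / (1 + [H⁺]/K2 + [H⁺]²/(K1K2)) = 1 / (1 + 10^+3.72 + 10^+3.52)
   = 1 / (1 + 5248.1 + 3311.3) = 1/8560.4 = 0.0001168
[CO3²⁻] = α₂ × DIC = 0.0001168 × 3.71 = 0.000433 mmol/L = 0.433 μmol/L

[CO3²⁻] = 0.433 μmol/L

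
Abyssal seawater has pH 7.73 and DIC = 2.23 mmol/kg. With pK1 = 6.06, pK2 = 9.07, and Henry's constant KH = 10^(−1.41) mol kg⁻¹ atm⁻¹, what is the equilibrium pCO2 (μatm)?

α₀ = 1 / (1 + K1/[H⁺] + K1K2/[H⁺]²) = 1 / (1 + 10^+1.67 + 10^+0.33)
   = 1 / (1 + 46.774 + 2.1380) = 1/49.911 = 0.02004
[CO2*] = α₀ × DIC = 0.02004 × 2.23 = 0.04468 mmol/kg
pCO2 = [CO2*]/KH = 4.468×10^-5 / 3.890×10^-2 = 1150 μatm

pCO2 = 1150 μatm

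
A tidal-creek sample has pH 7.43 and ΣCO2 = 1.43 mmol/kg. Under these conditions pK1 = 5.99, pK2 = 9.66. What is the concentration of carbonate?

α₂ = 1 / (1 + [H⁺]/K2 + [H⁺]²/(K1K2)) = 1 / (1 + 10^+2.23 + 10^+0.79)
   = 1 / (1 + 169.82 + 6.1660) = 1/176.99 = 0.005650
[CO3²⁻] = α₂ × DIC = 0.005650 × 1.43 = 0.00808 mmol/kg = 8.08 μmol/kg

[CO3²⁻] = 8.08 μmol/kg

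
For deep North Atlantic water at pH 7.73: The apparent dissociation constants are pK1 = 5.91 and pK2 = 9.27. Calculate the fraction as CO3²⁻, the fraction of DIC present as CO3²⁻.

α₂ = 1 / (1 + [H⁺]/K2 + [H⁺]²/(K1K2)) = 1 / (1 + 10^+1.54 + 10^-0.28)
   = 1 / (1 + 34.674 + 0.52481) = 1/36.198 = 0.02763

α₂ = 0.0276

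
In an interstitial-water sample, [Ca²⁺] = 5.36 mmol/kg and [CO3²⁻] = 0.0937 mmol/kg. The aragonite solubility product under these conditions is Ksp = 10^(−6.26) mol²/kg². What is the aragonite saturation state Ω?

Ksp = 10^(−6.26) = 5.495×10^-7
Ω = [Ca²⁺][CO3²⁻]/Ksp = (5.36×10^-3)(0.0937×10^-3) / 5.495×10^-7 = 0.914

Ω = 0.914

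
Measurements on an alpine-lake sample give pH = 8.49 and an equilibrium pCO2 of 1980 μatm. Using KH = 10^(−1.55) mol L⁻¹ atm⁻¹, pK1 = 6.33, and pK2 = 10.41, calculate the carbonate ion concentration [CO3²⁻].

[CO3²⁻] = 0.0970 mmol/L

[CO2*] = KH · pCO2 = 10^(−1.55) × 1980×10^-6 = 5.580×10^-5 mol/L
α₀ = 1/(1 + K1/[H⁺] + K1K2/[H⁺]²) = 1/(1 + 10^+2.16 + 10^+0.24) = 0.006790
DIC = [CO2*]/α₀ = 5.580×10^-5 / 0.006790 = 8.219 mmol/L
[CO3²⁻] = α₂·DIC; α₂ = 0.01180, so [CO3²⁻] = 0.01180 × 8.219 = 0.0970 mmol/L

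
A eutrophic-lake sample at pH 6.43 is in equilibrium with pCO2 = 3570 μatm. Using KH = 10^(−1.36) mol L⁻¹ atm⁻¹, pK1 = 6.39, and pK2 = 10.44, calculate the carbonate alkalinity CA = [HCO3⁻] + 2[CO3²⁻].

CA = 0.171 mmol/L

[CO2*] = KH · pCO2 = 10^(−1.36) × 3570×10^-6 = 1.558×10^-4 mol/L
α₀ = 1/(1 + K1/[H⁺] + K1K2/[H⁺]²) = 1/(1 + 10^+0.04 + 10^-3.97) = 0.4770
DIC = [CO2*]/α₀ = 1.558×10^-4 / 0.4770 = 0.3267 mmol/L
CA = (α₁ + 2α₂)·DIC = (0.5230 + 2×5.111×10^-5) × 0.3267 = 0.171 mmol/L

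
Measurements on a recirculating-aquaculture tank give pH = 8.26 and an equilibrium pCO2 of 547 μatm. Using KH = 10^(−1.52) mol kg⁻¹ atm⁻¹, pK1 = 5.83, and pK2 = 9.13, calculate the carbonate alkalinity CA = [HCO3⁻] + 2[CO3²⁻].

CA = 5.65 mmol/kg

[CO2*] = KH · pCO2 = 10^(−1.52) × 547×10^-6 = 1.652×10^-5 mol/kg
α₀ = 1/(1 + K1/[H⁺] + K1K2/[H⁺]²) = 1/(1 + 10^+2.43 + 10^+1.56) = 0.003263
DIC = [CO2*]/α₀ = 1.652×10^-5 / 0.003263 = 5.062 mmol/kg
CA = (α₁ + 2α₂)·DIC = (0.8783 + 2×0.1185) × 5.062 = 5.65 mmol/kg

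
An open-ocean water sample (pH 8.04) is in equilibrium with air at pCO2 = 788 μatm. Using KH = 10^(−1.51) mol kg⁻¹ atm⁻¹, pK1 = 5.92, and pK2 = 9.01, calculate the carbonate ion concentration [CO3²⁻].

[CO2*] = KH · pCO2 = 10^(−1.51) × 788×10^-6 = 2.435×10^-5 mol/kg
α₀ = 1/(1 + K1/[H⁺] + K1K2/[H⁺]²) = 1/(1 + 10^+2.12 + 10^+1.15) = 0.006805
DIC = [CO2*]/α₀ = 2.435×10^-5 / 0.006805 = 3.578 mmol/kg
[CO3²⁻] = α₂·DIC; α₂ = 0.09612, so [CO3²⁻] = 0.09612 × 3.578 = 0.344 mmol/kg

[CO3²⁻] = 0.344 mmol/kg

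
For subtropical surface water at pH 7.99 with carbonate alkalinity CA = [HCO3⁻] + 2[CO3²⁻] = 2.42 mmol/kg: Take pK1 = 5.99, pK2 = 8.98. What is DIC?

CA = [HCO3⁻] + 2[CO3²⁻] = (α₁ + 2α₂)·DIC
At pH 7.99: [H⁺]/K1 = 10^-2.00 = 0.010000, K2/[H⁺] = 10^-0.99 = 0.10233
α₁ = 1/(1 + 0.010000 + 0.10233) = 1/1.1123 = 0.8990; α₂ = α₁·K2/[H⁺] = 0.09200
α₁ + 2α₂ = 1.0830
DIC = CA / (α₁ + 2α₂) = 2.42 / 1.0830 = 2.23 mmol/kg

DIC = 2.23 mmol/kg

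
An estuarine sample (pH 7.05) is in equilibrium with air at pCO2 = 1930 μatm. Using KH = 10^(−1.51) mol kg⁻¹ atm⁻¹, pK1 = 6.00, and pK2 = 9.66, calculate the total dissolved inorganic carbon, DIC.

DIC = 0.730 mmol/kg

[CO2*] = KH · pCO2 = 10^(−1.51) × 1930×10^-6 = 5.964×10^-5 mol/kg
α₀ = 1/(1 + K1/[H⁺] + K1K2/[H⁺]²) = 1/(1 + 10^+1.05 + 10^-1.56) = 0.08165
DIC = [CO2*]/α₀ = 5.964×10^-5 / 0.08165 = 0.730 mmol/kg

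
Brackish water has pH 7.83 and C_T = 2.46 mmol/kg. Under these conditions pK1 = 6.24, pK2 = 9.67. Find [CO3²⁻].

α₂ = 1 / (1 + [H⁺]/K2 + [H⁺]²/(K1K2)) = 1 / (1 + 10^+1.84 + 10^+0.25)
   = 1 / (1 + 69.183 + 1.7783) = 1/71.961 = 0.01390
[CO3²⁻] = α₂ × DIC = 0.01390 × 2.46 = 0.0342 mmol/kg

[CO3²⁻] = 0.0342 mmol/kg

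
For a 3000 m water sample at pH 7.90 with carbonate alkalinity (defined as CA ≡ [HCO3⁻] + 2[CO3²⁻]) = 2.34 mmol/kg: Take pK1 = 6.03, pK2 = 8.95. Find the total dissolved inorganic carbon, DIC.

DIC = 2.19 mmol/kg

CA = [HCO3⁻] + 2[CO3²⁻] = (α₁ + 2α₂)·DIC
At pH 7.90: [H⁺]/K1 = 10^-1.87 = 0.013490, K2/[H⁺] = 10^-1.05 = 0.089125
α₁ = 1/(1 + 0.013490 + 0.089125) = 1/1.1026 = 0.9069; α₂ = α₁·K2/[H⁺] = 0.08083
α₁ + 2α₂ = 1.0686
DIC = CA / (α₁ + 2α₂) = 2.34 / 1.0686 = 2.19 mmol/kg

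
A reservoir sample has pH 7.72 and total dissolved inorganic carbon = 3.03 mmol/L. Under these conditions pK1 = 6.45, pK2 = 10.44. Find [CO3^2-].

[CO3²⁻] = 5.47 μmol/L

α₂ = 1 / (1 + [H⁺]/K2 + [H⁺]²/(K1K2)) = 1 / (1 + 10^+2.72 + 10^+1.45)
   = 1 / (1 + 524.81 + 28.184) = 1/553.99 = 0.001805
[CO3²⁻] = α₂ × DIC = 0.001805 × 3.03 = 0.00547 mmol/L = 5.47 μmol/L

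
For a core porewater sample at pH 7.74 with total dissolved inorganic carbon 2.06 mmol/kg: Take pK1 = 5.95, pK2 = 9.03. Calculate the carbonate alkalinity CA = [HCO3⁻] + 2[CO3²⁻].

CA = 2.13 mmol/kg

CA = [HCO3⁻] + 2[CO3²⁻] = (α₁ + 2α₂)·DIC
At pH 7.74: [H⁺]/K1 = 10^-1.79 = 0.016218, K2/[H⁺] = 10^-1.29 = 0.051286
α₁ = 1/(1 + 0.016218 + 0.051286) = 1/1.0675 = 0.9368; α₂ = α₁·K2/[H⁺] = 0.04804
α₁ + 2α₂ = 1.0329
CA = 1.0329 × 2.06 = 2.13 mmol/kg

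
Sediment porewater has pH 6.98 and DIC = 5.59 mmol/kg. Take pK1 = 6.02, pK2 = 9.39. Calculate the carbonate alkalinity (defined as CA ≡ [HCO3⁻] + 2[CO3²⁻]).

CA = 5.06 mmol/kg

CA = [HCO3⁻] + 2[CO3²⁻] = (α₁ + 2α₂)·DIC
At pH 6.98: [H⁺]/K1 = 10^-0.96 = 0.10965, K2/[H⁺] = 10^-2.41 = 0.0038905
α₁ = 1/(1 + 0.10965 + 0.0038905) = 1/1.1135 = 0.8980; α₂ = α₁·K2/[H⁺] = 0.003494
α₁ + 2α₂ = 0.9050
CA = 0.9050 × 5.59 = 5.06 mmol/kg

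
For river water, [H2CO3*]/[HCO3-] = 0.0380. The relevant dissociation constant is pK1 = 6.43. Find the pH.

pH = 7.85

From K1 = [H⁺][HCO3-]/[H2CO3*]:  pH = pK1 − log₁₀([H2CO3*]/[HCO3-])
log₁₀(0.0380) = -1.420
pH = 6.43 − (-1.420) = 7.85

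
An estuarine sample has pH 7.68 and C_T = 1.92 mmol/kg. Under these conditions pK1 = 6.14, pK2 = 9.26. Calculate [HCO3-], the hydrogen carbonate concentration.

α₁ = 1 / (1 + [H⁺]/K1 + K2/[H⁺]) = 1 / (1 + 10^-1.54 + 10^-1.58)
   = 1 / (1 + 0.028840 + 0.026303) = 1/1.0551 = 0.9477
[HCO3⁻] = α₁ × DIC = 0.9477 × 1.92 = 1.82 mmol/kg

[HCO3⁻] = 1.82 mmol/kg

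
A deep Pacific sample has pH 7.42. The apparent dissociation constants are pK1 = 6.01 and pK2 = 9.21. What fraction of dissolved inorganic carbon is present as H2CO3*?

α₀ = 1 / (1 + K1/[H⁺] + K1K2/[H⁺]²) = 1 / (1 + 10^+1.41 + 10^-0.38)
   = 1 / (1 + 25.704 + 0.41687) = 1/27.121 = 0.03687

α₀ = 0.0369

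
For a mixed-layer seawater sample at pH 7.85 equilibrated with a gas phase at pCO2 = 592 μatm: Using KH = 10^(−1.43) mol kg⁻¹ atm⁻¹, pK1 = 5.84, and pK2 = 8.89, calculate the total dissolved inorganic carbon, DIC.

DIC = 2.48 mmol/kg

[CO2*] = KH · pCO2 = 10^(−1.43) × 592×10^-6 = 2.199×10^-5 mol/kg
α₀ = 1/(1 + K1/[H⁺] + K1K2/[H⁺]²) = 1/(1 + 10^+2.01 + 10^+0.97) = 0.008876
DIC = [CO2*]/α₀ = 2.199×10^-5 / 0.008876 = 2.48 mmol/kg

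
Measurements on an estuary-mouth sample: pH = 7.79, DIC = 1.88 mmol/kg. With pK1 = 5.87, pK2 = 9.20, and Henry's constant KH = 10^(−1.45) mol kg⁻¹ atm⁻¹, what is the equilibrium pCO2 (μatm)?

pCO2 = 606 μatm

α₀ = 1 / (1 + K1/[H⁺] + K1K2/[H⁺]²) = 1 / (1 + 10^+1.92 + 10^+0.51)
   = 1 / (1 + 83.176 + 3.2359) = 1/87.412 = 0.01144
[CO2*] = α₀ × DIC = 0.01144 × 1.88 = 0.02151 mmol/kg
pCO2 = [CO2*]/KH = 2.151×10^-5 / 3.548×10^-2 = 606 μatm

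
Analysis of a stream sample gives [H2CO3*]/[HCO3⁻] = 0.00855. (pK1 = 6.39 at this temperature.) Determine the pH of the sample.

pH = 8.46

From K1 = [H⁺][HCO3⁻]/[H2CO3*]:  pH = pK1 − log₁₀([H2CO3*]/[HCO3⁻])
log₁₀(0.00855) = -2.068
pH = 6.39 − (-2.068) = 8.46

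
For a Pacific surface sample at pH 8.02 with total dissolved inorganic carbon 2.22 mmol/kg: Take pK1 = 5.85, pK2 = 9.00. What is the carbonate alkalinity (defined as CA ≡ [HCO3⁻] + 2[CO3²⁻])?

CA = [HCO3⁻] + 2[CO3²⁻] = (α₁ + 2α₂)·DIC
At pH 8.02: [H⁺]/K1 = 10^-2.17 = 0.0067608, K2/[H⁺] = 10^-0.98 = 0.10471
α₁ = 1/(1 + 0.0067608 + 0.10471) = 1/1.1115 = 0.8997; α₂ = α₁·K2/[H⁺] = 0.09421
α₁ + 2α₂ = 1.0881
CA = 1.0881 × 2.22 = 2.42 mmol/kg

CA = 2.42 mmol/kg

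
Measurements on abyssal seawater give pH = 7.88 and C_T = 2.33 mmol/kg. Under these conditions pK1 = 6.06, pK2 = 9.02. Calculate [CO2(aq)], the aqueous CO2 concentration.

[CO2*] = 0.0324 mmol/kg

α₀ = 1 / (1 + K1/[H⁺] + K1K2/[H⁺]²) = 1 / (1 + 10^+1.82 + 10^+0.68)
   = 1 / (1 + 66.069 + 4.7863) = 1/71.856 = 0.01392
[CO2*] = α₀ × DIC = 0.01392 × 2.33 = 0.0324 mmol/kg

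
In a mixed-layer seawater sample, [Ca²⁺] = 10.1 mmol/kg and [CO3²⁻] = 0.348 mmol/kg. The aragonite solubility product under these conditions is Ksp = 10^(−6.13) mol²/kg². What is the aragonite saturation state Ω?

Ω = 4.74

Ksp = 10^(−6.13) = 7.413×10^-7
Ω = [Ca²⁺][CO3²⁻]/Ksp = (10.1×10^-3)(0.348×10^-3) / 7.413×10^-7 = 4.74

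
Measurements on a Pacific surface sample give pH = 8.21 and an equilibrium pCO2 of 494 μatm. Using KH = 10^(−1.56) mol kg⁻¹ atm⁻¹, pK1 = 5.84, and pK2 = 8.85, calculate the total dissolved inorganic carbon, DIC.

[CO2*] = KH · pCO2 = 10^(−1.56) × 494×10^-6 = 1.361×10^-5 mol/kg
α₀ = 1/(1 + K1/[H⁺] + K1K2/[H⁺]²) = 1/(1 + 10^+2.37 + 10^+1.73) = 0.003459
DIC = [CO2*]/α₀ = 1.361×10^-5 / 0.003459 = 3.93 mmol/kg

DIC = 3.93 mmol/kg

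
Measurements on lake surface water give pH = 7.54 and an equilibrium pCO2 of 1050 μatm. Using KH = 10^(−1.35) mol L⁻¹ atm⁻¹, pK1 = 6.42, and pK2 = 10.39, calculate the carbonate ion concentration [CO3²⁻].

[CO2*] = KH · pCO2 = 10^(−1.35) × 1050×10^-6 = 4.690×10^-5 mol/L
α₀ = 1/(1 + K1/[H⁺] + K1K2/[H⁺]²) = 1/(1 + 10^+1.12 + 10^-1.73) = 0.07042
DIC = [CO2*]/α₀ = 4.690×10^-5 / 0.07042 = 0.6661 mmol/L
[CO3²⁻] = α₂·DIC; α₂ = 0.001311, so [CO3²⁻] = 0.001311 × 0.6661 = 0.000873 mmol/L = 0.873 μmol/L

[CO3²⁻] = 0.873 μmol/L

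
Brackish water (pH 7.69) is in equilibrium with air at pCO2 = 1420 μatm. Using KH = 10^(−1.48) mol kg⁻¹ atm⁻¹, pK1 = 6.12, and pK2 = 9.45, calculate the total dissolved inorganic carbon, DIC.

DIC = 1.82 mmol/kg

[CO2*] = KH · pCO2 = 10^(−1.48) × 1420×10^-6 = 4.702×10^-5 mol/kg
α₀ = 1/(1 + K1/[H⁺] + K1K2/[H⁺]²) = 1/(1 + 10^+1.57 + 10^-0.19) = 0.02577
DIC = [CO2*]/α₀ = 4.702×10^-5 / 0.02577 = 1.82 mmol/kg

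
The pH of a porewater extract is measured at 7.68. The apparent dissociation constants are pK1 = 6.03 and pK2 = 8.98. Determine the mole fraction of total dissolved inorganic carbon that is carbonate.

α₂ = 0.0467

α₂ = 1 / (1 + [H⁺]/K2 + [H⁺]²/(K1K2)) = 1 / (1 + 10^+1.30 + 10^-0.35)
   = 1 / (1 + 19.953 + 0.44668) = 1/21.399 = 0.04673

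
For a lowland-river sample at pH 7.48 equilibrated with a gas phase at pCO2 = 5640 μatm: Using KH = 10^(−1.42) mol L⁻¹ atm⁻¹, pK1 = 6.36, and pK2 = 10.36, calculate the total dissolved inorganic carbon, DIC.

DIC = 3.04 mmol/L

[CO2*] = KH · pCO2 = 10^(−1.42) × 5640×10^-6 = 2.144×10^-4 mol/L
α₀ = 1/(1 + K1/[H⁺] + K1K2/[H⁺]²) = 1/(1 + 10^+1.12 + 10^-1.76) = 0.07042
DIC = [CO2*]/α₀ = 2.144×10^-4 / 0.07042 = 3.04 mmol/L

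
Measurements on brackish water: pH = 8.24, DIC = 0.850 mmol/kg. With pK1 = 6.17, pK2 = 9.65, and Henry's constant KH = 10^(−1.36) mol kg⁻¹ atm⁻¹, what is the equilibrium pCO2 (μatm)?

pCO2 = 158 μatm

α₀ = 1 / (1 + K1/[H⁺] + K1K2/[H⁺]²) = 1 / (1 + 10^+2.07 + 10^+0.66)
   = 1 / (1 + 117.49 + 4.5709) = 1/123.06 = 0.008126
[CO2*] = α₀ × DIC = 0.008126 × 0.850 = 0.006907 mmol/kg = 6.907 μmol/kg
pCO2 = [CO2*]/KH = 6.907×10^-6 / 4.365×10^-2 = 158 μatm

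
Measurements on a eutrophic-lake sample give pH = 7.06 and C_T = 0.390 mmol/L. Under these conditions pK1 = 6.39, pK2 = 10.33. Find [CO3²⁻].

α₂ = 1 / (1 + [H⁺]/K2 + [H⁺]²/(K1K2)) = 1 / (1 + 10^+3.27 + 10^+2.60)
   = 1 / (1 + 1862.1 + 398.11) = 1/2261.2 = 0.0004422
[CO3²⁻] = α₂ × DIC = 0.0004422 × 0.390 = 0.000172 mmol/L = 0.172 μmol/L

[CO3²⁻] = 0.172 μmol/L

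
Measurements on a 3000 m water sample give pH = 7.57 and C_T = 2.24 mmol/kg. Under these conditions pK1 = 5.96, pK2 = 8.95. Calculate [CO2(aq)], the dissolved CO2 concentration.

[CO2*] = 0.0516 mmol/kg

α₀ = 1 / (1 + K1/[H⁺] + K1K2/[H⁺]²) = 1 / (1 + 10^+1.61 + 10^+0.23)
   = 1 / (1 + 40.738 + 1.6982) = 1/43.436 = 0.02302
[CO2*] = α₀ × DIC = 0.02302 × 2.24 = 0.0516 mmol/kg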